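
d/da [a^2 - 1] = 2*a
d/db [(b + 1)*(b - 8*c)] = 2*b - 8*c + 1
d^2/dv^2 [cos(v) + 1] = -cos(v)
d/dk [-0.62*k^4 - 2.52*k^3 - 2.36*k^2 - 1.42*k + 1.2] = -2.48*k^3 - 7.56*k^2 - 4.72*k - 1.42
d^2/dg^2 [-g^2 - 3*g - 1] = -2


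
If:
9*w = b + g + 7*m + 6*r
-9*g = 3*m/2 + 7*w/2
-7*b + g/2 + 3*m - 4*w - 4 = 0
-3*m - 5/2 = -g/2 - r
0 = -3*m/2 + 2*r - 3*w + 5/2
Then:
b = -5645/1877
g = -3864/1877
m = 2051/1877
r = 25555/3754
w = 9057/1877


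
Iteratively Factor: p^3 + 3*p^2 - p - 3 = (p + 1)*(p^2 + 2*p - 3) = (p + 1)*(p + 3)*(p - 1)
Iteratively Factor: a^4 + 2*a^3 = (a + 2)*(a^3) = a*(a + 2)*(a^2) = a^2*(a + 2)*(a)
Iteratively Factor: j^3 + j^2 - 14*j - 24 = (j + 3)*(j^2 - 2*j - 8) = (j - 4)*(j + 3)*(j + 2)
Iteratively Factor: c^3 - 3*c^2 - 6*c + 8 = (c - 4)*(c^2 + c - 2) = (c - 4)*(c + 2)*(c - 1)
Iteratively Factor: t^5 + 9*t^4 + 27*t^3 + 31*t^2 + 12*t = (t + 4)*(t^4 + 5*t^3 + 7*t^2 + 3*t) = (t + 1)*(t + 4)*(t^3 + 4*t^2 + 3*t) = t*(t + 1)*(t + 4)*(t^2 + 4*t + 3) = t*(t + 1)^2*(t + 4)*(t + 3)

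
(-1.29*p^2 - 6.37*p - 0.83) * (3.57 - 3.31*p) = 4.2699*p^3 + 16.4794*p^2 - 19.9936*p - 2.9631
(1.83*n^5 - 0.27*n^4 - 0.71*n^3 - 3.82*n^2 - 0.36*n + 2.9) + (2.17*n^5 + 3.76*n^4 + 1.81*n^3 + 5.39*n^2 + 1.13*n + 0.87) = 4.0*n^5 + 3.49*n^4 + 1.1*n^3 + 1.57*n^2 + 0.77*n + 3.77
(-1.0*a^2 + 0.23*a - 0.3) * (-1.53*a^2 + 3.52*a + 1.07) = 1.53*a^4 - 3.8719*a^3 + 0.1986*a^2 - 0.8099*a - 0.321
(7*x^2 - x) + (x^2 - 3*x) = 8*x^2 - 4*x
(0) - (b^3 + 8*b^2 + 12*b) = -b^3 - 8*b^2 - 12*b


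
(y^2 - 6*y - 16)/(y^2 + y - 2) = (y - 8)/(y - 1)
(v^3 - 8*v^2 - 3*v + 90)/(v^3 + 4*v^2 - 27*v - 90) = (v - 6)/(v + 6)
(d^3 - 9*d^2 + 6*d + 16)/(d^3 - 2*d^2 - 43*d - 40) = (d - 2)/(d + 5)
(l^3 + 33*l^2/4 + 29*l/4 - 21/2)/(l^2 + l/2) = (4*l^3 + 33*l^2 + 29*l - 42)/(2*l*(2*l + 1))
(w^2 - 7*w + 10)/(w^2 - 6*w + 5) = (w - 2)/(w - 1)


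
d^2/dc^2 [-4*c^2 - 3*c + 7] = -8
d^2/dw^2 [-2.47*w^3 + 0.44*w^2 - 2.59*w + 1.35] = 0.88 - 14.82*w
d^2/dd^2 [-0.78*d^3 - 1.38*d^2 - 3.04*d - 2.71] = -4.68*d - 2.76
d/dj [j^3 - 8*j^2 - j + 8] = 3*j^2 - 16*j - 1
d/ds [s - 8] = 1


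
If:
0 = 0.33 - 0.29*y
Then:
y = 1.14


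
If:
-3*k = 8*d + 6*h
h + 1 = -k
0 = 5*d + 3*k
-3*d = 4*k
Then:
No Solution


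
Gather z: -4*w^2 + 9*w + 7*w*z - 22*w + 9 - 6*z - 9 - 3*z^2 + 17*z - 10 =-4*w^2 - 13*w - 3*z^2 + z*(7*w + 11) - 10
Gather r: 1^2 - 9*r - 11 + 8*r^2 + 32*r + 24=8*r^2 + 23*r + 14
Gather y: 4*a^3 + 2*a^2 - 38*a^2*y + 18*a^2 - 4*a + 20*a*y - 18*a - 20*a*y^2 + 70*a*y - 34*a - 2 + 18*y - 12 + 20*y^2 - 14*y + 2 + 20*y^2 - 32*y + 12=4*a^3 + 20*a^2 - 56*a + y^2*(40 - 20*a) + y*(-38*a^2 + 90*a - 28)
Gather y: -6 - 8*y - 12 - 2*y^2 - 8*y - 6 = -2*y^2 - 16*y - 24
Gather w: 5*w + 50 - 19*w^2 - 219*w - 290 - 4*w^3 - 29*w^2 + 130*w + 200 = -4*w^3 - 48*w^2 - 84*w - 40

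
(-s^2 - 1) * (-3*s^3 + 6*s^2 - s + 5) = 3*s^5 - 6*s^4 + 4*s^3 - 11*s^2 + s - 5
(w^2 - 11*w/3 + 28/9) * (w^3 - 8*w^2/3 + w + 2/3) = w^5 - 19*w^4/3 + 125*w^3/9 - 305*w^2/27 + 2*w/3 + 56/27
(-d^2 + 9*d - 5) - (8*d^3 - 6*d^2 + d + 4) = -8*d^3 + 5*d^2 + 8*d - 9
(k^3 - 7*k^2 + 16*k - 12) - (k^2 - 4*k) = k^3 - 8*k^2 + 20*k - 12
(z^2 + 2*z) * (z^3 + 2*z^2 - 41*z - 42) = z^5 + 4*z^4 - 37*z^3 - 124*z^2 - 84*z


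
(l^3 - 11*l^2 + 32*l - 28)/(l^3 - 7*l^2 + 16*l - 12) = (l - 7)/(l - 3)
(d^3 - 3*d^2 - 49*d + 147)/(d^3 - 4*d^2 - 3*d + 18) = (d^2 - 49)/(d^2 - d - 6)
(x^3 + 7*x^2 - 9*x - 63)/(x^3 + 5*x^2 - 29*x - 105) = (x - 3)/(x - 5)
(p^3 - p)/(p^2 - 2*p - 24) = (p^3 - p)/(p^2 - 2*p - 24)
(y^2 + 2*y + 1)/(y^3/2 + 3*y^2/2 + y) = 2*(y + 1)/(y*(y + 2))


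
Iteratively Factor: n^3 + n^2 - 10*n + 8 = (n - 2)*(n^2 + 3*n - 4) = (n - 2)*(n + 4)*(n - 1)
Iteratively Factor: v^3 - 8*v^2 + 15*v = (v - 5)*(v^2 - 3*v) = v*(v - 5)*(v - 3)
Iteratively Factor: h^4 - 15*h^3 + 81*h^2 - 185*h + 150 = (h - 5)*(h^3 - 10*h^2 + 31*h - 30) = (h - 5)*(h - 2)*(h^2 - 8*h + 15) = (h - 5)*(h - 3)*(h - 2)*(h - 5)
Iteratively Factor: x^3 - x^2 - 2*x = (x - 2)*(x^2 + x) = (x - 2)*(x + 1)*(x)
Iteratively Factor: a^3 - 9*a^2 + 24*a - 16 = (a - 4)*(a^2 - 5*a + 4) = (a - 4)^2*(a - 1)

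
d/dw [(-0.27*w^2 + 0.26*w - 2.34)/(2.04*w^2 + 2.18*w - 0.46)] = (-1.119*w^2 + 9.7956*w + 4.9816)/(4.1616*w^4 + 8.8944*w^3 + 2.8756*w^2 - 2.0056*w + 0.2116)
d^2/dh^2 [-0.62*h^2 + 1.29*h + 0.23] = -1.24000000000000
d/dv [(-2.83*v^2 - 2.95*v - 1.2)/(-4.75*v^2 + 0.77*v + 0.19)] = (-16.1916*v^2 - 12.4754*v + 0.3635)/(22.5625*v^4 - 7.315*v^3 - 1.2121*v^2 + 0.2926*v + 0.0361)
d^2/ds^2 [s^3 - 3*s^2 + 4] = 6*s - 6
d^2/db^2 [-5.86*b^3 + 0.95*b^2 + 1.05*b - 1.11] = 1.9 - 35.16*b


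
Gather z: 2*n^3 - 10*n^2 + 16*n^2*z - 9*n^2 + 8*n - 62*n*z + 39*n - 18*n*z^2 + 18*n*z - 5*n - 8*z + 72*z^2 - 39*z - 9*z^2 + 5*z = 2*n^3 - 19*n^2 + 42*n + z^2*(63 - 18*n) + z*(16*n^2 - 44*n - 42)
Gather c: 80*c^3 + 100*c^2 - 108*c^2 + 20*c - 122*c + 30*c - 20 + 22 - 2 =80*c^3 - 8*c^2 - 72*c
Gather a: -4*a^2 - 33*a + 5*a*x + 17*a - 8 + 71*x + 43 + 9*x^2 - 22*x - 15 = -4*a^2 + a*(5*x - 16) + 9*x^2 + 49*x + 20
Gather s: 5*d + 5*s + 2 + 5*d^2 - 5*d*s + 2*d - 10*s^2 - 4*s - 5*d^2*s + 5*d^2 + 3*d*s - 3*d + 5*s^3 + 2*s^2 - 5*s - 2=10*d^2 + 4*d + 5*s^3 - 8*s^2 + s*(-5*d^2 - 2*d - 4)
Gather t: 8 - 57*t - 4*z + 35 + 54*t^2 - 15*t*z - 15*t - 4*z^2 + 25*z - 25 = 54*t^2 + t*(-15*z - 72) - 4*z^2 + 21*z + 18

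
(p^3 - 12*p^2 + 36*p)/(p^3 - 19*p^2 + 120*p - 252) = p/(p - 7)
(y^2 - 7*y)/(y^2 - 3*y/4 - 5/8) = 8*y*(7 - y)/(-8*y^2 + 6*y + 5)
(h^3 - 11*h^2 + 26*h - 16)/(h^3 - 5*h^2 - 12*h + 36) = (h^2 - 9*h + 8)/(h^2 - 3*h - 18)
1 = 1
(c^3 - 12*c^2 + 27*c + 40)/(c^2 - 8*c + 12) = (c^3 - 12*c^2 + 27*c + 40)/(c^2 - 8*c + 12)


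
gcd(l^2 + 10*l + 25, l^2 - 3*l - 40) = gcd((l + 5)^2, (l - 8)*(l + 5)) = l + 5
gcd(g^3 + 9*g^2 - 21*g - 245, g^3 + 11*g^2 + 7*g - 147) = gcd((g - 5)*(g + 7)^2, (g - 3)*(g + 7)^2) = g^2 + 14*g + 49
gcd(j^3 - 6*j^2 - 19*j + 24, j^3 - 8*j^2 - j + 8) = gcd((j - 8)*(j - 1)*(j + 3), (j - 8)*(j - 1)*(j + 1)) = j^2 - 9*j + 8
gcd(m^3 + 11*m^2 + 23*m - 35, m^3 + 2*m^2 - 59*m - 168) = m + 7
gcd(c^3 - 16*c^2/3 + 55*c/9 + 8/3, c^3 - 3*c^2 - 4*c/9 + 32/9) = c - 8/3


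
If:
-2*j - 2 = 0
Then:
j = -1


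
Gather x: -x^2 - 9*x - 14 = -x^2 - 9*x - 14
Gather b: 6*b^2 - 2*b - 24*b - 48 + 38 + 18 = 6*b^2 - 26*b + 8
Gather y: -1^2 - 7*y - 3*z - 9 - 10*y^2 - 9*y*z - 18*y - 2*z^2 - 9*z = -10*y^2 + y*(-9*z - 25) - 2*z^2 - 12*z - 10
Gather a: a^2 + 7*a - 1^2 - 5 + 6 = a^2 + 7*a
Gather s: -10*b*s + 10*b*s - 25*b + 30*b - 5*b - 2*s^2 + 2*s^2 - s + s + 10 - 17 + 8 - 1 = 0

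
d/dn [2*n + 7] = 2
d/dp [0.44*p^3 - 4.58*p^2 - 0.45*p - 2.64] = 1.32*p^2 - 9.16*p - 0.45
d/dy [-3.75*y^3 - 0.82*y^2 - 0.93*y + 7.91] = -11.25*y^2 - 1.64*y - 0.93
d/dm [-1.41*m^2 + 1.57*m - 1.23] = 1.57 - 2.82*m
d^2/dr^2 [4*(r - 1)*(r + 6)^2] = 24*r + 88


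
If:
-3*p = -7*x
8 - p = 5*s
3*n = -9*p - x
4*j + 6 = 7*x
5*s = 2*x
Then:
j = 45/26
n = -176/13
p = 56/13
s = 48/65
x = 24/13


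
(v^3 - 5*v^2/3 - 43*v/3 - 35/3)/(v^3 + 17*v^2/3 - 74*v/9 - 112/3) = 3*(v^2 - 4*v - 5)/(3*v^2 + 10*v - 48)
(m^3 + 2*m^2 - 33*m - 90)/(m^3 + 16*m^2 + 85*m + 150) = (m^2 - 3*m - 18)/(m^2 + 11*m + 30)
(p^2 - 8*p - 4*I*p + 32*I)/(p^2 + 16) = (p - 8)/(p + 4*I)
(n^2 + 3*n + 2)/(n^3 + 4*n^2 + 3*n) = (n + 2)/(n*(n + 3))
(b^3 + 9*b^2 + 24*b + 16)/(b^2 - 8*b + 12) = (b^3 + 9*b^2 + 24*b + 16)/(b^2 - 8*b + 12)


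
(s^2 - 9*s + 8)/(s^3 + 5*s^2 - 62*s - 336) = (s - 1)/(s^2 + 13*s + 42)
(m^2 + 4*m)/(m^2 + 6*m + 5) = m*(m + 4)/(m^2 + 6*m + 5)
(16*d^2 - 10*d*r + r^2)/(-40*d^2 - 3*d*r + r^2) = (-2*d + r)/(5*d + r)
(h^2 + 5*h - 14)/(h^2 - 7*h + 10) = (h + 7)/(h - 5)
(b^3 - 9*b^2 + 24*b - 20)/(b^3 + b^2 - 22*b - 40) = (b^2 - 4*b + 4)/(b^2 + 6*b + 8)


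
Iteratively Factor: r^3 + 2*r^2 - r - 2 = (r + 1)*(r^2 + r - 2) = (r - 1)*(r + 1)*(r + 2)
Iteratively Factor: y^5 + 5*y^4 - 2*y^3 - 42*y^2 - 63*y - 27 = (y - 3)*(y^4 + 8*y^3 + 22*y^2 + 24*y + 9) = (y - 3)*(y + 1)*(y^3 + 7*y^2 + 15*y + 9) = (y - 3)*(y + 1)*(y + 3)*(y^2 + 4*y + 3) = (y - 3)*(y + 1)*(y + 3)^2*(y + 1)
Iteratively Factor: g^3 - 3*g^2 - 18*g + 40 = (g + 4)*(g^2 - 7*g + 10) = (g - 5)*(g + 4)*(g - 2)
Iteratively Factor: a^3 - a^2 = (a)*(a^2 - a) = a*(a - 1)*(a)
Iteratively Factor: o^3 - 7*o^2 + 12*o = (o)*(o^2 - 7*o + 12) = o*(o - 4)*(o - 3)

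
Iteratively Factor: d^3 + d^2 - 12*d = (d + 4)*(d^2 - 3*d) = d*(d + 4)*(d - 3)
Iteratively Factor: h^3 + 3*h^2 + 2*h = (h + 1)*(h^2 + 2*h) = h*(h + 1)*(h + 2)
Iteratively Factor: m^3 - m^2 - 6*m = (m)*(m^2 - m - 6) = m*(m - 3)*(m + 2)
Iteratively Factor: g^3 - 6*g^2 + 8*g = (g)*(g^2 - 6*g + 8) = g*(g - 2)*(g - 4)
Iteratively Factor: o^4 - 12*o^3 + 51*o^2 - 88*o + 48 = (o - 4)*(o^3 - 8*o^2 + 19*o - 12) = (o - 4)^2*(o^2 - 4*o + 3) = (o - 4)^2*(o - 3)*(o - 1)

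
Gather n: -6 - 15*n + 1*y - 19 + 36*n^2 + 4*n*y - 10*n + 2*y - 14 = 36*n^2 + n*(4*y - 25) + 3*y - 39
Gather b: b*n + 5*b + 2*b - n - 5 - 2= b*(n + 7) - n - 7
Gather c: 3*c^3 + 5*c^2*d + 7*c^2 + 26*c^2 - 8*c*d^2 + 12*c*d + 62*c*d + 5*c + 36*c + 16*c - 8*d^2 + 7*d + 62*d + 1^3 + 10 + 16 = 3*c^3 + c^2*(5*d + 33) + c*(-8*d^2 + 74*d + 57) - 8*d^2 + 69*d + 27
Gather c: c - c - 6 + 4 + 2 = 0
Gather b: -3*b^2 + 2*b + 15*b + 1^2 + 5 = -3*b^2 + 17*b + 6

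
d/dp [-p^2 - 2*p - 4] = -2*p - 2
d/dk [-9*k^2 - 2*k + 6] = -18*k - 2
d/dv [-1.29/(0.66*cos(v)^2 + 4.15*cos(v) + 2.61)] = -(1.7028*cos(v) + 5.3535)*sin(v)/(0.66*cos(v)^2 + 4.15*cos(v) + 2.61)^2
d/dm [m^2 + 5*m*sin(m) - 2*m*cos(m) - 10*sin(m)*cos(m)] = 2*m*sin(m) + 5*m*cos(m) + 2*m + 5*sin(m) - 2*cos(m) - 10*cos(2*m)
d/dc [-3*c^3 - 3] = -9*c^2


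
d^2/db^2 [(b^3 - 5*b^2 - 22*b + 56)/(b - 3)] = 2*(b^3 - 9*b^2 + 27*b - 55)/(b^3 - 9*b^2 + 27*b - 27)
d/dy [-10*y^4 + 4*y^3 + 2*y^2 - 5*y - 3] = -40*y^3 + 12*y^2 + 4*y - 5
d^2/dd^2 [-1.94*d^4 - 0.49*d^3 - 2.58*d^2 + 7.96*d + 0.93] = -23.28*d^2 - 2.94*d - 5.16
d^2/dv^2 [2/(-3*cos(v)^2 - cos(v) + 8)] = 2*(36*sin(v)^4 - 115*sin(v)^2 - 13*cos(v)/4 + 9*cos(3*v)/4 + 29)/(-3*sin(v)^2 + cos(v) - 5)^3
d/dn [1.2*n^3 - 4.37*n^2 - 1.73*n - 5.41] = 3.6*n^2 - 8.74*n - 1.73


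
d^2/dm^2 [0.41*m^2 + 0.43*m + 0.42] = 0.820000000000000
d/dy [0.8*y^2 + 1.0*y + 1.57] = 1.6*y + 1.0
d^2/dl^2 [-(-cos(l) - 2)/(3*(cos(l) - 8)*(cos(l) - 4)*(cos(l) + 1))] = (-768*(1 - cos(l)^2)^2 - 42*sin(l)^6 - 4*cos(l)^7 - 27*cos(l)^6 + 207*cos(l)^5 - 366*cos(l)^3 - 3330*cos(l)^2 - 656*cos(l) + 2538)/(3*(cos(l) - 8)^3*(cos(l) - 4)^3*(cos(l) + 1)^3)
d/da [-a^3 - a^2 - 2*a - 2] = -3*a^2 - 2*a - 2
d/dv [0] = 0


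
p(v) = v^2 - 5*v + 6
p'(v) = 2*v - 5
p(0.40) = 4.16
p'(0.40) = -4.20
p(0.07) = 5.65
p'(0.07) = -4.86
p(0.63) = 3.25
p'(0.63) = -3.74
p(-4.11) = 43.44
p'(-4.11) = -13.22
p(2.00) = 0.00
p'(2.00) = -1.00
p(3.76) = 1.34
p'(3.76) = 2.52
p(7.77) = 27.52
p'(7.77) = 10.54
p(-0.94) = 11.58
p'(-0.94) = -6.88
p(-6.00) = 72.00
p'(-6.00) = -17.00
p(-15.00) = 306.00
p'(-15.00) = -35.00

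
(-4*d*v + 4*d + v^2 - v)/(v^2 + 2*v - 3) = (-4*d + v)/(v + 3)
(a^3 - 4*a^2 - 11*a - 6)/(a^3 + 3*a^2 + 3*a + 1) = (a - 6)/(a + 1)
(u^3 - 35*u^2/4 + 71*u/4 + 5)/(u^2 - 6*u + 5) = (u^2 - 15*u/4 - 1)/(u - 1)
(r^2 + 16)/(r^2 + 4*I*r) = (r - 4*I)/r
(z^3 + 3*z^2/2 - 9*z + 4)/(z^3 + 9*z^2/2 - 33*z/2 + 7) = (z + 4)/(z + 7)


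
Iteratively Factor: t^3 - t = (t - 1)*(t^2 + t) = (t - 1)*(t + 1)*(t)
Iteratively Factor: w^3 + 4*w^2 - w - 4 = (w + 1)*(w^2 + 3*w - 4) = (w - 1)*(w + 1)*(w + 4)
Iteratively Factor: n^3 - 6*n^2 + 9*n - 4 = (n - 1)*(n^2 - 5*n + 4) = (n - 1)^2*(n - 4)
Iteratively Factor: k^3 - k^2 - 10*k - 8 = (k - 4)*(k^2 + 3*k + 2) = (k - 4)*(k + 2)*(k + 1)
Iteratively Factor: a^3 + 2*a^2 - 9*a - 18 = (a - 3)*(a^2 + 5*a + 6) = (a - 3)*(a + 3)*(a + 2)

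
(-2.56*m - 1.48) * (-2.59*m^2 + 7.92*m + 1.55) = 6.6304*m^3 - 16.442*m^2 - 15.6896*m - 2.294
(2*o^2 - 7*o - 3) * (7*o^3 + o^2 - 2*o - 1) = 14*o^5 - 47*o^4 - 32*o^3 + 9*o^2 + 13*o + 3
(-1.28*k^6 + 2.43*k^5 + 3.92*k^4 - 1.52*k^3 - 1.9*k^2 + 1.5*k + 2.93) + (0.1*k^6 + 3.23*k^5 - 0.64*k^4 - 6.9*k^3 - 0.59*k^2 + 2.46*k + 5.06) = -1.18*k^6 + 5.66*k^5 + 3.28*k^4 - 8.42*k^3 - 2.49*k^2 + 3.96*k + 7.99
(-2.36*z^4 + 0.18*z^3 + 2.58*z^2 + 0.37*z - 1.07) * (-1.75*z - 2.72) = 4.13*z^5 + 6.1042*z^4 - 5.0046*z^3 - 7.6651*z^2 + 0.8661*z + 2.9104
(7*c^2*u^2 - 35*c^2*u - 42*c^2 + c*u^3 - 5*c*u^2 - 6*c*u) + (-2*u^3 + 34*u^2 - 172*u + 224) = 7*c^2*u^2 - 35*c^2*u - 42*c^2 + c*u^3 - 5*c*u^2 - 6*c*u - 2*u^3 + 34*u^2 - 172*u + 224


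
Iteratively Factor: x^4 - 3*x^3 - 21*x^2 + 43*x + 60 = (x - 3)*(x^3 - 21*x - 20) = (x - 3)*(x + 4)*(x^2 - 4*x - 5) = (x - 5)*(x - 3)*(x + 4)*(x + 1)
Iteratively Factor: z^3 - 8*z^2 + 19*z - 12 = (z - 3)*(z^2 - 5*z + 4) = (z - 4)*(z - 3)*(z - 1)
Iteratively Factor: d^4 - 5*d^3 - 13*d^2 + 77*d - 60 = (d - 1)*(d^3 - 4*d^2 - 17*d + 60) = (d - 1)*(d + 4)*(d^2 - 8*d + 15) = (d - 3)*(d - 1)*(d + 4)*(d - 5)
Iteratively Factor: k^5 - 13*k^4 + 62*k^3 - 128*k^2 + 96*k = (k - 4)*(k^4 - 9*k^3 + 26*k^2 - 24*k) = (k - 4)*(k - 3)*(k^3 - 6*k^2 + 8*k) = k*(k - 4)*(k - 3)*(k^2 - 6*k + 8) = k*(k - 4)^2*(k - 3)*(k - 2)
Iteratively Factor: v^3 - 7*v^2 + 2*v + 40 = (v - 5)*(v^2 - 2*v - 8) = (v - 5)*(v + 2)*(v - 4)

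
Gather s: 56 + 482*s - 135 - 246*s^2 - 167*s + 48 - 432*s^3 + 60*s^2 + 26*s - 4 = -432*s^3 - 186*s^2 + 341*s - 35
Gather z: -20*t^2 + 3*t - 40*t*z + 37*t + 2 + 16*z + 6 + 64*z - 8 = -20*t^2 + 40*t + z*(80 - 40*t)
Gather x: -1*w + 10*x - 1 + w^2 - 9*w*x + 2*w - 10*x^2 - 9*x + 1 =w^2 + w - 10*x^2 + x*(1 - 9*w)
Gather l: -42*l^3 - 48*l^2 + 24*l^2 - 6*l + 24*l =-42*l^3 - 24*l^2 + 18*l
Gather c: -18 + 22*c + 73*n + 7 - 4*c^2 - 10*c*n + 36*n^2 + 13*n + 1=-4*c^2 + c*(22 - 10*n) + 36*n^2 + 86*n - 10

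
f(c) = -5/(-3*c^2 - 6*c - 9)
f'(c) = -5*(6*c + 6)/(-3*c^2 - 6*c - 9)^2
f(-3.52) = 0.20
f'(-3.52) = 0.12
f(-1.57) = 0.72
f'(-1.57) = 0.35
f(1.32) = 0.23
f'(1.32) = -0.14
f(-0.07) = 0.58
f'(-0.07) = -0.38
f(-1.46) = 0.75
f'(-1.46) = 0.31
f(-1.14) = 0.83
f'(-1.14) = 0.11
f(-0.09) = 0.59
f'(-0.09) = -0.38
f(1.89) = 0.16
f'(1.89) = -0.09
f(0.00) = 0.56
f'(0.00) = -0.37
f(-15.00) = 0.01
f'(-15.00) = 0.00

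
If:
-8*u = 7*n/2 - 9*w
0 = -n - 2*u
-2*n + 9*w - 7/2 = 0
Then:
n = -7/5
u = 7/10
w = 7/90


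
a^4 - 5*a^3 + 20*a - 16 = (a - 4)*(a - 2)*(a - 1)*(a + 2)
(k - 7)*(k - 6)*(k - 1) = k^3 - 14*k^2 + 55*k - 42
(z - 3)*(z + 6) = z^2 + 3*z - 18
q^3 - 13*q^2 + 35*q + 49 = (q - 7)^2*(q + 1)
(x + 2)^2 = x^2 + 4*x + 4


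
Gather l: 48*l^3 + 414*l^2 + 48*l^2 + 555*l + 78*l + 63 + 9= 48*l^3 + 462*l^2 + 633*l + 72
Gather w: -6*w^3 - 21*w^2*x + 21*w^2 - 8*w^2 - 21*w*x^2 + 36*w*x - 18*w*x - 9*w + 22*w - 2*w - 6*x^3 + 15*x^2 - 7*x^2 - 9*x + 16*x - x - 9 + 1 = -6*w^3 + w^2*(13 - 21*x) + w*(-21*x^2 + 18*x + 11) - 6*x^3 + 8*x^2 + 6*x - 8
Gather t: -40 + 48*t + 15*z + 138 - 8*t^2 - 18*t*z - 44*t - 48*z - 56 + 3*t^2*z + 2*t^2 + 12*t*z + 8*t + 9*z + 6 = t^2*(3*z - 6) + t*(12 - 6*z) - 24*z + 48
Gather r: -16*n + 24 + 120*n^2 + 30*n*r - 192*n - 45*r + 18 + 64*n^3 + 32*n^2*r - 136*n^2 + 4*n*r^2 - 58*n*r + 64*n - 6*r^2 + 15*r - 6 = 64*n^3 - 16*n^2 - 144*n + r^2*(4*n - 6) + r*(32*n^2 - 28*n - 30) + 36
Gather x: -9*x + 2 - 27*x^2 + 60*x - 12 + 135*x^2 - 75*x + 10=108*x^2 - 24*x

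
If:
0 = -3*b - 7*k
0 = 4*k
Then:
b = 0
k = 0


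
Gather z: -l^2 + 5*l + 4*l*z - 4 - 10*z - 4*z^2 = -l^2 + 5*l - 4*z^2 + z*(4*l - 10) - 4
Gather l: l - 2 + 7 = l + 5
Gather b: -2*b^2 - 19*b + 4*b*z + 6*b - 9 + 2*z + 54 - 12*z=-2*b^2 + b*(4*z - 13) - 10*z + 45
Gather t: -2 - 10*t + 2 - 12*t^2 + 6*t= -12*t^2 - 4*t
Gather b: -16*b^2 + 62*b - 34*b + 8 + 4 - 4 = -16*b^2 + 28*b + 8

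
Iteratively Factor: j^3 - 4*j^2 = (j - 4)*(j^2) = j*(j - 4)*(j)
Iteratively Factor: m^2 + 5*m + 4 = (m + 4)*(m + 1)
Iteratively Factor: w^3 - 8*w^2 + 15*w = (w)*(w^2 - 8*w + 15) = w*(w - 3)*(w - 5)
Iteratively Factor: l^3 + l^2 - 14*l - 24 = (l - 4)*(l^2 + 5*l + 6) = (l - 4)*(l + 2)*(l + 3)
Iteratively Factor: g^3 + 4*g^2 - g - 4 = (g + 4)*(g^2 - 1) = (g + 1)*(g + 4)*(g - 1)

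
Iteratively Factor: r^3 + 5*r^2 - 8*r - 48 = (r + 4)*(r^2 + r - 12) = (r + 4)^2*(r - 3)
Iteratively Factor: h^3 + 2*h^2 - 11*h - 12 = (h + 4)*(h^2 - 2*h - 3) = (h - 3)*(h + 4)*(h + 1)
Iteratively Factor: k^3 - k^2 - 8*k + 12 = (k - 2)*(k^2 + k - 6) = (k - 2)*(k + 3)*(k - 2)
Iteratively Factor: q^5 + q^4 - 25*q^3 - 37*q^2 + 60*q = (q + 3)*(q^4 - 2*q^3 - 19*q^2 + 20*q) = (q - 1)*(q + 3)*(q^3 - q^2 - 20*q) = (q - 5)*(q - 1)*(q + 3)*(q^2 + 4*q) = (q - 5)*(q - 1)*(q + 3)*(q + 4)*(q)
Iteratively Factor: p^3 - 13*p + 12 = (p - 1)*(p^2 + p - 12) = (p - 3)*(p - 1)*(p + 4)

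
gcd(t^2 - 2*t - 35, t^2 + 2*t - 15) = t + 5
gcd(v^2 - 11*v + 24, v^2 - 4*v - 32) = v - 8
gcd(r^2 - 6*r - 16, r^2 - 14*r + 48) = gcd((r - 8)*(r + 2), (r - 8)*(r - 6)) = r - 8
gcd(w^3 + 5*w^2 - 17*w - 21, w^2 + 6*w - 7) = w + 7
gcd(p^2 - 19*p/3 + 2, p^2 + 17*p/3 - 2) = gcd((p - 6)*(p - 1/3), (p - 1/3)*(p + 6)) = p - 1/3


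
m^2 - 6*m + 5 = (m - 5)*(m - 1)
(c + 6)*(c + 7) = c^2 + 13*c + 42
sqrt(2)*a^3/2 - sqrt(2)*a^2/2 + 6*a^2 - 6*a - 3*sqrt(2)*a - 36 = (a - 3)*(a + 6*sqrt(2))*(sqrt(2)*a/2 + sqrt(2))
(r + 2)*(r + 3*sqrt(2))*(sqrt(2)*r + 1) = sqrt(2)*r^3 + 2*sqrt(2)*r^2 + 7*r^2 + 3*sqrt(2)*r + 14*r + 6*sqrt(2)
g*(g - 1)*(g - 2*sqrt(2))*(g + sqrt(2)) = g^4 - sqrt(2)*g^3 - g^3 - 4*g^2 + sqrt(2)*g^2 + 4*g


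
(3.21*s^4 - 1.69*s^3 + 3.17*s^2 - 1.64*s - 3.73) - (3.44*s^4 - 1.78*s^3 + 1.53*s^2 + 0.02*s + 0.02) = -0.23*s^4 + 0.0900000000000001*s^3 + 1.64*s^2 - 1.66*s - 3.75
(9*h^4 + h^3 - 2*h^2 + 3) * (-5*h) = -45*h^5 - 5*h^4 + 10*h^3 - 15*h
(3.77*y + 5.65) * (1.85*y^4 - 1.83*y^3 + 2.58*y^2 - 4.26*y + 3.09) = 6.9745*y^5 + 3.5534*y^4 - 0.612900000000002*y^3 - 1.4832*y^2 - 12.4197*y + 17.4585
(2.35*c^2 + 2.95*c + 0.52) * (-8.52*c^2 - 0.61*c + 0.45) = -20.022*c^4 - 26.5675*c^3 - 5.1724*c^2 + 1.0103*c + 0.234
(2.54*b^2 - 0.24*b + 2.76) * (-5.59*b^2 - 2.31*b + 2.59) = -14.1986*b^4 - 4.5258*b^3 - 8.2954*b^2 - 6.9972*b + 7.1484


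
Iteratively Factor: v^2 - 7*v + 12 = (v - 4)*(v - 3)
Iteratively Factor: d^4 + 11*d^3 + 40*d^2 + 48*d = (d + 4)*(d^3 + 7*d^2 + 12*d) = (d + 3)*(d + 4)*(d^2 + 4*d) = d*(d + 3)*(d + 4)*(d + 4)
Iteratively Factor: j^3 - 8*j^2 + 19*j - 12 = (j - 3)*(j^2 - 5*j + 4) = (j - 4)*(j - 3)*(j - 1)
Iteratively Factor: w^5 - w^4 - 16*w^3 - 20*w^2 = (w)*(w^4 - w^3 - 16*w^2 - 20*w) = w*(w - 5)*(w^3 + 4*w^2 + 4*w) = w*(w - 5)*(w + 2)*(w^2 + 2*w) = w^2*(w - 5)*(w + 2)*(w + 2)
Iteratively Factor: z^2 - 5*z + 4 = (z - 1)*(z - 4)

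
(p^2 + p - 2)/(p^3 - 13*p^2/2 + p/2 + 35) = 2*(p - 1)/(2*p^2 - 17*p + 35)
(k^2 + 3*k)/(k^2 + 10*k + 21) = k/(k + 7)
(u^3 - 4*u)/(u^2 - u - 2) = u*(u + 2)/(u + 1)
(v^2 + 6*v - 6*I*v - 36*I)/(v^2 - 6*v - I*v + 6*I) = (v^2 + 6*v*(1 - I) - 36*I)/(v^2 - v*(6 + I) + 6*I)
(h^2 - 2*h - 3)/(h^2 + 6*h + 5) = (h - 3)/(h + 5)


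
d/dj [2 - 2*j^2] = -4*j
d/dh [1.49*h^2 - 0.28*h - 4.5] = 2.98*h - 0.28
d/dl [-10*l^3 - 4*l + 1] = -30*l^2 - 4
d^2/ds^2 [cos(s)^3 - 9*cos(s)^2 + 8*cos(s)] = -35*cos(s)/4 + 18*cos(2*s) - 9*cos(3*s)/4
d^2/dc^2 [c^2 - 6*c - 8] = 2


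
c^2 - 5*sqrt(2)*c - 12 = (c - 6*sqrt(2))*(c + sqrt(2))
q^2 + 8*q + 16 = (q + 4)^2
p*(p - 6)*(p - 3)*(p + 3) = p^4 - 6*p^3 - 9*p^2 + 54*p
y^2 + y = y*(y + 1)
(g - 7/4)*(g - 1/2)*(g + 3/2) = g^3 - 3*g^2/4 - 5*g/2 + 21/16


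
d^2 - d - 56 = (d - 8)*(d + 7)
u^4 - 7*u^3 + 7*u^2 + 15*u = u*(u - 5)*(u - 3)*(u + 1)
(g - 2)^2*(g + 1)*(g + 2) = g^4 - g^3 - 6*g^2 + 4*g + 8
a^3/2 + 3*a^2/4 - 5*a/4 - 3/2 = (a/2 + 1)*(a - 3/2)*(a + 1)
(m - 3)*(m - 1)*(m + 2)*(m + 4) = m^4 + 2*m^3 - 13*m^2 - 14*m + 24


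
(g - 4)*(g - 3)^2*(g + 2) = g^4 - 8*g^3 + 13*g^2 + 30*g - 72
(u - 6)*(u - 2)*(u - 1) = u^3 - 9*u^2 + 20*u - 12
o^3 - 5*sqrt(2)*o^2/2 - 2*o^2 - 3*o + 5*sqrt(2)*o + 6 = (o - 2)*(o - 3*sqrt(2))*(o + sqrt(2)/2)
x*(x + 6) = x^2 + 6*x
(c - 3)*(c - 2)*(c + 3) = c^3 - 2*c^2 - 9*c + 18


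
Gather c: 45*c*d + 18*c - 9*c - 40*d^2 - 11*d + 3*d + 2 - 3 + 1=c*(45*d + 9) - 40*d^2 - 8*d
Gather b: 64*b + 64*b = 128*b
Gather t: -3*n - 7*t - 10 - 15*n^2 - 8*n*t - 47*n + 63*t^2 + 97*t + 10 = -15*n^2 - 50*n + 63*t^2 + t*(90 - 8*n)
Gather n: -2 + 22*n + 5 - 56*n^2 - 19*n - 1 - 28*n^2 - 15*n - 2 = -84*n^2 - 12*n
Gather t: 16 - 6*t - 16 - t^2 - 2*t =-t^2 - 8*t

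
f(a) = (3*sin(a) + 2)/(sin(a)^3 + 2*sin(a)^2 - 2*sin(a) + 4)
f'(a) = (3*sin(a) + 2)*(-3*sin(a)^2*cos(a) - 4*sin(a)*cos(a) + 2*cos(a))/(sin(a)^3 + 2*sin(a)^2 - 2*sin(a) + 4)^2 + 3*cos(a)/(sin(a)^3 + 2*sin(a)^2 - 2*sin(a) + 4)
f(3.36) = 0.30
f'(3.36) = -0.82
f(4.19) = -0.09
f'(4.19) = -0.21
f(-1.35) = -0.13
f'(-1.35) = 0.08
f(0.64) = 1.02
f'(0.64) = 0.33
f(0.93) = 1.05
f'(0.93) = -0.04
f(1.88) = 1.02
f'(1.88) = 0.10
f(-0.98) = -0.08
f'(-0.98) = 0.24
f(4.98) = -0.13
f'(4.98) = 0.10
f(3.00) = 0.64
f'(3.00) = -1.02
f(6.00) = 0.25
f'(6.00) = 0.76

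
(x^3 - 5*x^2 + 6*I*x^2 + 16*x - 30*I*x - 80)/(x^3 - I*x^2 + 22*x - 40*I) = (x^2 + x*(-5 + 8*I) - 40*I)/(x^2 + I*x + 20)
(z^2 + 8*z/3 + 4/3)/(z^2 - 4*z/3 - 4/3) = (z + 2)/(z - 2)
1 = 1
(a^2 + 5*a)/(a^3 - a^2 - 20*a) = (a + 5)/(a^2 - a - 20)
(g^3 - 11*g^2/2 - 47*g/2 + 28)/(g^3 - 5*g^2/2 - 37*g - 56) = (g - 1)/(g + 2)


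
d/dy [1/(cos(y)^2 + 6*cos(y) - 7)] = 2*(cos(y) + 3)*sin(y)/(cos(y)^2 + 6*cos(y) - 7)^2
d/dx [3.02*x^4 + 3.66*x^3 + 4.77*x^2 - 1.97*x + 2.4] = 12.08*x^3 + 10.98*x^2 + 9.54*x - 1.97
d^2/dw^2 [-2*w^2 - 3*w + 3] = -4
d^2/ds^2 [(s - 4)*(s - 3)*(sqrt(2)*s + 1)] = 6*sqrt(2)*s - 14*sqrt(2) + 2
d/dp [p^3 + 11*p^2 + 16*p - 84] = 3*p^2 + 22*p + 16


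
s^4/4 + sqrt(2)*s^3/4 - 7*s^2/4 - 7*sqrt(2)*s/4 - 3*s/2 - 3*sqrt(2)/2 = (s/2 + 1/2)*(s/2 + sqrt(2)/2)*(s - 3)*(s + 2)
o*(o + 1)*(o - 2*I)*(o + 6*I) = o^4 + o^3 + 4*I*o^3 + 12*o^2 + 4*I*o^2 + 12*o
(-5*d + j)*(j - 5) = -5*d*j + 25*d + j^2 - 5*j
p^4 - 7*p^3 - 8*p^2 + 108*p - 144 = (p - 6)*(p - 3)*(p - 2)*(p + 4)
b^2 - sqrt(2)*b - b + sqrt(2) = (b - 1)*(b - sqrt(2))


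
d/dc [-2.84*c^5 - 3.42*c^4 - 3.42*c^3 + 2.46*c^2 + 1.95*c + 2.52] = -14.2*c^4 - 13.68*c^3 - 10.26*c^2 + 4.92*c + 1.95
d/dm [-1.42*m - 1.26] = -1.42000000000000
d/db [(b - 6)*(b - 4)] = 2*b - 10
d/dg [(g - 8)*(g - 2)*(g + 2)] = 3*g^2 - 16*g - 4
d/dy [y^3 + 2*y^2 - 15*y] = 3*y^2 + 4*y - 15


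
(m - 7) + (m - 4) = 2*m - 11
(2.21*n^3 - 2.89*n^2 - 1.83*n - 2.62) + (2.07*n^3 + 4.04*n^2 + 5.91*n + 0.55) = 4.28*n^3 + 1.15*n^2 + 4.08*n - 2.07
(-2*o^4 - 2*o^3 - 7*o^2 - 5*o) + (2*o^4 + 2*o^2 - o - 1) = -2*o^3 - 5*o^2 - 6*o - 1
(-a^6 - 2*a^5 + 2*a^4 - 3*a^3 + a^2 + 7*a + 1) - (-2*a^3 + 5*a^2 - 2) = -a^6 - 2*a^5 + 2*a^4 - a^3 - 4*a^2 + 7*a + 3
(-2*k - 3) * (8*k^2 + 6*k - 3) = -16*k^3 - 36*k^2 - 12*k + 9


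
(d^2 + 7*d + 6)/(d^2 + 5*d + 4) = (d + 6)/(d + 4)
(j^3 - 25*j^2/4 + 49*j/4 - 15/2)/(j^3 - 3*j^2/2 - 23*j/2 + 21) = (4*j - 5)/(2*(2*j + 7))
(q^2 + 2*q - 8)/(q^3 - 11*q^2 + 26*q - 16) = (q + 4)/(q^2 - 9*q + 8)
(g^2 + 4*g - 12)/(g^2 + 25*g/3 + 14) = 3*(g - 2)/(3*g + 7)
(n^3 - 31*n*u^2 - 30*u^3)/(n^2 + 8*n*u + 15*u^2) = (n^2 - 5*n*u - 6*u^2)/(n + 3*u)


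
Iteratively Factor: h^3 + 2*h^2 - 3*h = (h + 3)*(h^2 - h) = h*(h + 3)*(h - 1)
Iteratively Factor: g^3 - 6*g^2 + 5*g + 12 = (g + 1)*(g^2 - 7*g + 12) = (g - 4)*(g + 1)*(g - 3)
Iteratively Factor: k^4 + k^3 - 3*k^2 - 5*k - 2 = (k + 1)*(k^3 - 3*k - 2) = (k + 1)^2*(k^2 - k - 2) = (k - 2)*(k + 1)^2*(k + 1)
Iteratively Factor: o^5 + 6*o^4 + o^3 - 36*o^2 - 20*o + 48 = (o + 4)*(o^4 + 2*o^3 - 7*o^2 - 8*o + 12) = (o - 1)*(o + 4)*(o^3 + 3*o^2 - 4*o - 12) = (o - 1)*(o + 2)*(o + 4)*(o^2 + o - 6) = (o - 2)*(o - 1)*(o + 2)*(o + 4)*(o + 3)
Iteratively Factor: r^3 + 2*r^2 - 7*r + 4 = (r + 4)*(r^2 - 2*r + 1) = (r - 1)*(r + 4)*(r - 1)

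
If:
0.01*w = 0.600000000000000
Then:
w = 60.00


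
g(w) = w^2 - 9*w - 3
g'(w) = 2*w - 9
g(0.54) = -7.57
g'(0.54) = -7.92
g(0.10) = -3.89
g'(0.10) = -8.80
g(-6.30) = 93.39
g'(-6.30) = -21.60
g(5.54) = -22.17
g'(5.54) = 2.08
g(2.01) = -17.05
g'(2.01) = -4.98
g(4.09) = -23.08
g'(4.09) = -0.82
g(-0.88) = 5.69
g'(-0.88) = -10.76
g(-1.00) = 7.00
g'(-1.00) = -11.00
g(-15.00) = 357.00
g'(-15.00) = -39.00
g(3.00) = -21.00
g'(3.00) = -3.00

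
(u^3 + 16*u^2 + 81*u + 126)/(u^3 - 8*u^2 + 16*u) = (u^3 + 16*u^2 + 81*u + 126)/(u*(u^2 - 8*u + 16))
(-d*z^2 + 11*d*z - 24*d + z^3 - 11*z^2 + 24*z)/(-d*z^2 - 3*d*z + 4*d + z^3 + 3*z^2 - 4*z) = (z^2 - 11*z + 24)/(z^2 + 3*z - 4)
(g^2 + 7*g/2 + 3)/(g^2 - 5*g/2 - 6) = (g + 2)/(g - 4)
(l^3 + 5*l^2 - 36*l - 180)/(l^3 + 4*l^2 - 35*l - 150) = (l + 6)/(l + 5)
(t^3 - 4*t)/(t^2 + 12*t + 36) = t*(t^2 - 4)/(t^2 + 12*t + 36)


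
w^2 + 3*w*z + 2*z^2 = (w + z)*(w + 2*z)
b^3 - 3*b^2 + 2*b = b*(b - 2)*(b - 1)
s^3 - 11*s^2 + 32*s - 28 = (s - 7)*(s - 2)^2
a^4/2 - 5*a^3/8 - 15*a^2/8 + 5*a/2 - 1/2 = (a/2 + 1)*(a - 2)*(a - 1)*(a - 1/4)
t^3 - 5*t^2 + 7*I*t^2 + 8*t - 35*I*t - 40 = (t - 5)*(t - I)*(t + 8*I)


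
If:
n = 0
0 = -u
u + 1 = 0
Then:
No Solution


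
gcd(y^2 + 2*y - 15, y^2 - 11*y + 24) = y - 3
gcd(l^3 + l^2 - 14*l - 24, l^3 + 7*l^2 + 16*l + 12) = l^2 + 5*l + 6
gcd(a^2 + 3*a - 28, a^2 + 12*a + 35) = a + 7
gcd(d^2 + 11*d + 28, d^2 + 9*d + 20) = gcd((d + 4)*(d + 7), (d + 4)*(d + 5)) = d + 4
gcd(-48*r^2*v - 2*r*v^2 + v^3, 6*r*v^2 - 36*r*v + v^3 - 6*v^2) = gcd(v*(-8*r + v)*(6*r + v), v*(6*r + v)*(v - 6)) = 6*r*v + v^2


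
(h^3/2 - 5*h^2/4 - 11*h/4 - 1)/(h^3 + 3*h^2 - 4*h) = (2*h^3 - 5*h^2 - 11*h - 4)/(4*h*(h^2 + 3*h - 4))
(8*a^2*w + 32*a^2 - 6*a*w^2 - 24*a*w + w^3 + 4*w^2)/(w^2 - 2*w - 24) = (8*a^2 - 6*a*w + w^2)/(w - 6)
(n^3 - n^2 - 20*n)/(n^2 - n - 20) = n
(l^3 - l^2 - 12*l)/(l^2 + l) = (l^2 - l - 12)/(l + 1)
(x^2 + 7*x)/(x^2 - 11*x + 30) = x*(x + 7)/(x^2 - 11*x + 30)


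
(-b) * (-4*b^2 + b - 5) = 4*b^3 - b^2 + 5*b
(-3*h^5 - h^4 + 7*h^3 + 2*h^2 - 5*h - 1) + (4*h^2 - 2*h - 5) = -3*h^5 - h^4 + 7*h^3 + 6*h^2 - 7*h - 6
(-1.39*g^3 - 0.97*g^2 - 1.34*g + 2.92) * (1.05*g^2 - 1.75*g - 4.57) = -1.4595*g^5 + 1.414*g^4 + 6.6428*g^3 + 9.8439*g^2 + 1.0138*g - 13.3444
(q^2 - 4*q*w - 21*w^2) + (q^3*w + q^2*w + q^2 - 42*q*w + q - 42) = q^3*w + q^2*w + 2*q^2 - 46*q*w + q - 21*w^2 - 42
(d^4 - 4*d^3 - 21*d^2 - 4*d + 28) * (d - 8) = d^5 - 12*d^4 + 11*d^3 + 164*d^2 + 60*d - 224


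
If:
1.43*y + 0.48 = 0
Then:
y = -0.34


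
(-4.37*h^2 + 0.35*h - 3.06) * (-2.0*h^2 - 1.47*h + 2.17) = 8.74*h^4 + 5.7239*h^3 - 3.8774*h^2 + 5.2577*h - 6.6402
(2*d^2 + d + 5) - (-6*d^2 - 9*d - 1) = 8*d^2 + 10*d + 6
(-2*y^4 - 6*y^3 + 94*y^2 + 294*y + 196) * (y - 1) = -2*y^5 - 4*y^4 + 100*y^3 + 200*y^2 - 98*y - 196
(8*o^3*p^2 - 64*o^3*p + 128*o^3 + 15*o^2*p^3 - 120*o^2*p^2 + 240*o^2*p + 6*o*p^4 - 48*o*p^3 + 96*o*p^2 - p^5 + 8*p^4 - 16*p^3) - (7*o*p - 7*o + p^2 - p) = 8*o^3*p^2 - 64*o^3*p + 128*o^3 + 15*o^2*p^3 - 120*o^2*p^2 + 240*o^2*p + 6*o*p^4 - 48*o*p^3 + 96*o*p^2 - 7*o*p + 7*o - p^5 + 8*p^4 - 16*p^3 - p^2 + p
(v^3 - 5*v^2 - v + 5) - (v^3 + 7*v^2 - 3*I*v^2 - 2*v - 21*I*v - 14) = -12*v^2 + 3*I*v^2 + v + 21*I*v + 19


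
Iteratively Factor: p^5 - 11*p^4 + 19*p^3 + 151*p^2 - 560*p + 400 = (p - 4)*(p^4 - 7*p^3 - 9*p^2 + 115*p - 100) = (p - 4)*(p - 1)*(p^3 - 6*p^2 - 15*p + 100) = (p - 5)*(p - 4)*(p - 1)*(p^2 - p - 20) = (p - 5)^2*(p - 4)*(p - 1)*(p + 4)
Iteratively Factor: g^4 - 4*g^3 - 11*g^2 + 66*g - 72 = (g + 4)*(g^3 - 8*g^2 + 21*g - 18) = (g - 3)*(g + 4)*(g^2 - 5*g + 6) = (g - 3)*(g - 2)*(g + 4)*(g - 3)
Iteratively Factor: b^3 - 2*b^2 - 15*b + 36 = (b - 3)*(b^2 + b - 12) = (b - 3)^2*(b + 4)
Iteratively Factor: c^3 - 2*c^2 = (c)*(c^2 - 2*c) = c*(c - 2)*(c)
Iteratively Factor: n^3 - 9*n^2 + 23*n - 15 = (n - 5)*(n^2 - 4*n + 3) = (n - 5)*(n - 3)*(n - 1)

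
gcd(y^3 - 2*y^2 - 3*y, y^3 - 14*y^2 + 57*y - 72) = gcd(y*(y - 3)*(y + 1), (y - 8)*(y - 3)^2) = y - 3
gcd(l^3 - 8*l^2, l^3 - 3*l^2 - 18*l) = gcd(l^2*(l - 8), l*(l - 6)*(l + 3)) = l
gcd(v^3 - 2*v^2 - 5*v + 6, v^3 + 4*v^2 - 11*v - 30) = v^2 - v - 6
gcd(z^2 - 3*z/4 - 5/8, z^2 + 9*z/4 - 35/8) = z - 5/4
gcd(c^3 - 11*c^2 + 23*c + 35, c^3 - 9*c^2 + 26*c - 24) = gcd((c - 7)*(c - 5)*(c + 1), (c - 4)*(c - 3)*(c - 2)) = 1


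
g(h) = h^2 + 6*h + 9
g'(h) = 2*h + 6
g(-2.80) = 0.04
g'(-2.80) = 0.40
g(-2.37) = 0.40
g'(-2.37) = 1.26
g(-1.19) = 3.28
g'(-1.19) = 3.62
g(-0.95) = 4.20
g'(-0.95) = 4.10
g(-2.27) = 0.53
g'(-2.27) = 1.46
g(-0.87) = 4.54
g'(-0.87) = 4.26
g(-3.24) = 0.06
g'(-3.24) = -0.48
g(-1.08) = 3.69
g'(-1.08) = 3.84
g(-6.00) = 9.00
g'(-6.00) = -6.00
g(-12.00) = 81.00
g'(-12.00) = -18.00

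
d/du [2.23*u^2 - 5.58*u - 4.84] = 4.46*u - 5.58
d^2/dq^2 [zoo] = 0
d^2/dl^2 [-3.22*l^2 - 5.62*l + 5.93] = -6.44000000000000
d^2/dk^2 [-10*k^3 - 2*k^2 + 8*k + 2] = -60*k - 4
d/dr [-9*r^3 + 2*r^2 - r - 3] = -27*r^2 + 4*r - 1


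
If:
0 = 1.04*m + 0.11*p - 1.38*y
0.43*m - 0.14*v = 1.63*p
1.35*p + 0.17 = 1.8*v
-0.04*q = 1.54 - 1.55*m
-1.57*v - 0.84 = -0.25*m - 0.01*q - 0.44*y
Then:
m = 1.99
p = 0.49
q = 38.59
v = 0.46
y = 1.54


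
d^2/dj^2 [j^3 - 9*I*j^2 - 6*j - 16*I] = 6*j - 18*I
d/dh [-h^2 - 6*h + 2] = -2*h - 6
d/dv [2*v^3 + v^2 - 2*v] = 6*v^2 + 2*v - 2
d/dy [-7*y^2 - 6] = -14*y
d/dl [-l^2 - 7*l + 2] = -2*l - 7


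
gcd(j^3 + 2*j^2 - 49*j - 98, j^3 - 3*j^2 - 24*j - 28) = j^2 - 5*j - 14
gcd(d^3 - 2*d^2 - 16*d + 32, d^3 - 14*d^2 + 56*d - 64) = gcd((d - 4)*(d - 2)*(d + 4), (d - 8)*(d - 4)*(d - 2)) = d^2 - 6*d + 8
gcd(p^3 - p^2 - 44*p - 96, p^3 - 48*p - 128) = p^2 - 4*p - 32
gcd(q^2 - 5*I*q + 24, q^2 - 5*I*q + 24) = q^2 - 5*I*q + 24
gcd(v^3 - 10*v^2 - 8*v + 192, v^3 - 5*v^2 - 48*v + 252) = v - 6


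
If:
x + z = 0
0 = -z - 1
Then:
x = 1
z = -1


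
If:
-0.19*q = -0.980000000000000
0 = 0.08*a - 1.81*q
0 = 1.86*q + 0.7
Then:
No Solution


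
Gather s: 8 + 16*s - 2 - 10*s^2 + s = -10*s^2 + 17*s + 6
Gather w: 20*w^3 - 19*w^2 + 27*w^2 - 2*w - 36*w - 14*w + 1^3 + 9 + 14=20*w^3 + 8*w^2 - 52*w + 24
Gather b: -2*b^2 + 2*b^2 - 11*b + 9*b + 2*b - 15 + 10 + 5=0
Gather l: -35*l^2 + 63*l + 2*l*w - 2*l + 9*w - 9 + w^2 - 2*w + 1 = -35*l^2 + l*(2*w + 61) + w^2 + 7*w - 8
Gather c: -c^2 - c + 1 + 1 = -c^2 - c + 2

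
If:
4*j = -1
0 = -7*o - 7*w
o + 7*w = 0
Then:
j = -1/4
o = 0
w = 0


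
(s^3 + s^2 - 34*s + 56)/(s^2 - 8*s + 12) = (s^2 + 3*s - 28)/(s - 6)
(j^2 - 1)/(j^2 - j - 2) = (j - 1)/(j - 2)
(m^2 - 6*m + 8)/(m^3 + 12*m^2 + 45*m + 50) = (m^2 - 6*m + 8)/(m^3 + 12*m^2 + 45*m + 50)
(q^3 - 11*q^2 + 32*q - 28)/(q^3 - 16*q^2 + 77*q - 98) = (q - 2)/(q - 7)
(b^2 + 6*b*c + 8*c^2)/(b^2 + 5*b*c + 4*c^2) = (b + 2*c)/(b + c)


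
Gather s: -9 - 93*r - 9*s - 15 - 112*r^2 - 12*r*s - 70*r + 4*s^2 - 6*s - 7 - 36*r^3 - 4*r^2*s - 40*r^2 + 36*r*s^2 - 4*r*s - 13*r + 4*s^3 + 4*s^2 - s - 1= -36*r^3 - 152*r^2 - 176*r + 4*s^3 + s^2*(36*r + 8) + s*(-4*r^2 - 16*r - 16) - 32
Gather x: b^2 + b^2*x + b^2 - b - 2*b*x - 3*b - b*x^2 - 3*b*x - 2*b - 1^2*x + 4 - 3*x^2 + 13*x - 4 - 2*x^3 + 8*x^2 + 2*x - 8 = 2*b^2 - 6*b - 2*x^3 + x^2*(5 - b) + x*(b^2 - 5*b + 14) - 8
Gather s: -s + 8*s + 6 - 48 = 7*s - 42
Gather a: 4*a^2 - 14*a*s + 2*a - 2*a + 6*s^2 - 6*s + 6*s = 4*a^2 - 14*a*s + 6*s^2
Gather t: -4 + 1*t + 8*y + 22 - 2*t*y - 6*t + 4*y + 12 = t*(-2*y - 5) + 12*y + 30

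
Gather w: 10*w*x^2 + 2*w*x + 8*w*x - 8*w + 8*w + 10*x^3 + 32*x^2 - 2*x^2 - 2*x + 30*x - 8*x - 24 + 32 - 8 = w*(10*x^2 + 10*x) + 10*x^3 + 30*x^2 + 20*x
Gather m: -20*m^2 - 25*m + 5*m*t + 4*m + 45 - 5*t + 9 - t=-20*m^2 + m*(5*t - 21) - 6*t + 54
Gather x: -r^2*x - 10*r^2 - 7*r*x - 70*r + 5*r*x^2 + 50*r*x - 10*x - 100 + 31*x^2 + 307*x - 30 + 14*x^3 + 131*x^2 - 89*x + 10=-10*r^2 - 70*r + 14*x^3 + x^2*(5*r + 162) + x*(-r^2 + 43*r + 208) - 120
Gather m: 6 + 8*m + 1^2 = 8*m + 7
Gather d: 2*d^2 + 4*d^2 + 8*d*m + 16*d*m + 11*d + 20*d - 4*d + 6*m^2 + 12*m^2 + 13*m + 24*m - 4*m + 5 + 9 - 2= 6*d^2 + d*(24*m + 27) + 18*m^2 + 33*m + 12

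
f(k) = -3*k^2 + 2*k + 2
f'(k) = 2 - 6*k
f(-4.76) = -75.49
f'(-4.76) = 30.56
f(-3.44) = -40.38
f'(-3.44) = 22.64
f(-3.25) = -36.19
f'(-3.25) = 21.50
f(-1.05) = -3.41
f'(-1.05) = 8.30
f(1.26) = -0.24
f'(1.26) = -5.56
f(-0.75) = -1.19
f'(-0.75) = 6.50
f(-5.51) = -100.10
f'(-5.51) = 35.06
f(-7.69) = -190.79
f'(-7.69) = 48.14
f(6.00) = -94.00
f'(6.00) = -34.00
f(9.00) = -223.00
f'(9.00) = -52.00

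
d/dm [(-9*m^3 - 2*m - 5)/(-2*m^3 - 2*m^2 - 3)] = (18*m^4 - 8*m^3 + 47*m^2 - 20*m + 6)/(4*m^6 + 8*m^5 + 4*m^4 + 12*m^3 + 12*m^2 + 9)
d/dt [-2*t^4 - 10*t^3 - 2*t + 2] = -8*t^3 - 30*t^2 - 2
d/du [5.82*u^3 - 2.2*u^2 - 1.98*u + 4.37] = 17.46*u^2 - 4.4*u - 1.98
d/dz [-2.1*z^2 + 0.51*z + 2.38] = 0.51 - 4.2*z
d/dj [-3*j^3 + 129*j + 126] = 129 - 9*j^2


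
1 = 1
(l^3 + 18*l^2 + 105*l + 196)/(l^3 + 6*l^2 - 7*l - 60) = (l^2 + 14*l + 49)/(l^2 + 2*l - 15)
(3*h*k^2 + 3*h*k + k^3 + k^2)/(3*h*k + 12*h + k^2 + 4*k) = k*(k + 1)/(k + 4)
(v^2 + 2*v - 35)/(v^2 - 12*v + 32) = (v^2 + 2*v - 35)/(v^2 - 12*v + 32)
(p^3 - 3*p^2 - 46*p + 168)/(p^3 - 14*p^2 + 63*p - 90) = (p^2 + 3*p - 28)/(p^2 - 8*p + 15)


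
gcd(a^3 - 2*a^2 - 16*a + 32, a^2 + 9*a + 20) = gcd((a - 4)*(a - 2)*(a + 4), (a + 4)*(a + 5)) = a + 4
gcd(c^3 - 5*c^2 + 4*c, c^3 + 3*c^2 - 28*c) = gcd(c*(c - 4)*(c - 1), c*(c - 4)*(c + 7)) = c^2 - 4*c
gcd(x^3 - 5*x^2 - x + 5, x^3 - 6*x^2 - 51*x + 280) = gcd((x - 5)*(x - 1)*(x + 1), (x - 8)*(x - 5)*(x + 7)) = x - 5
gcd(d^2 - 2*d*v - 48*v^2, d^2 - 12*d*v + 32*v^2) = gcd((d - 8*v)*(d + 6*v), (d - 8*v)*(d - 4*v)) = -d + 8*v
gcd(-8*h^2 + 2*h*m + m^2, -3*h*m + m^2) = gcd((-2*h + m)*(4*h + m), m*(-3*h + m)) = 1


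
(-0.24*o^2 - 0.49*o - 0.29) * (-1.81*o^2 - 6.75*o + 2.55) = 0.4344*o^4 + 2.5069*o^3 + 3.2204*o^2 + 0.708*o - 0.7395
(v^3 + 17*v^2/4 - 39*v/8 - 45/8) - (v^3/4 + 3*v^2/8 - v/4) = 3*v^3/4 + 31*v^2/8 - 37*v/8 - 45/8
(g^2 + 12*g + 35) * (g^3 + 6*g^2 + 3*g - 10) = g^5 + 18*g^4 + 110*g^3 + 236*g^2 - 15*g - 350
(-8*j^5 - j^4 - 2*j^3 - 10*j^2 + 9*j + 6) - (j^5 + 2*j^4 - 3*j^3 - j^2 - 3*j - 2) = -9*j^5 - 3*j^4 + j^3 - 9*j^2 + 12*j + 8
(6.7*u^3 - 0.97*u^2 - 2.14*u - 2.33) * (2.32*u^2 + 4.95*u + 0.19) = 15.544*u^5 + 30.9146*u^4 - 8.4933*u^3 - 16.1829*u^2 - 11.9401*u - 0.4427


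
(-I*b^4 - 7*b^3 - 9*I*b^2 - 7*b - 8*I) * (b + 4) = -I*b^5 - 7*b^4 - 4*I*b^4 - 28*b^3 - 9*I*b^3 - 7*b^2 - 36*I*b^2 - 28*b - 8*I*b - 32*I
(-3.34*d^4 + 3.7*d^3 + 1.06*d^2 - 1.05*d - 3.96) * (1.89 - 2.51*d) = 8.3834*d^5 - 15.5996*d^4 + 4.3324*d^3 + 4.6389*d^2 + 7.9551*d - 7.4844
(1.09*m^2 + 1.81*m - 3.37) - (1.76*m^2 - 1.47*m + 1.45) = -0.67*m^2 + 3.28*m - 4.82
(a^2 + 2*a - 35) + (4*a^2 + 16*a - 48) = 5*a^2 + 18*a - 83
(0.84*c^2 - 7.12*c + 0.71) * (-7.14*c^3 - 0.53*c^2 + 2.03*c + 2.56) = -5.9976*c^5 + 50.3916*c^4 + 0.4094*c^3 - 12.6795*c^2 - 16.7859*c + 1.8176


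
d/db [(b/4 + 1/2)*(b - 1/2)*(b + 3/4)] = 3*b^2/4 + 9*b/8 + 1/32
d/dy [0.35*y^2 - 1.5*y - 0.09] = 0.7*y - 1.5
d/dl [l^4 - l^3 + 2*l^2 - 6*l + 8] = 4*l^3 - 3*l^2 + 4*l - 6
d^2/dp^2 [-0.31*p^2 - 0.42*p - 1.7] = -0.620000000000000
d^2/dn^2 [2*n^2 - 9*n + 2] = 4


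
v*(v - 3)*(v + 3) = v^3 - 9*v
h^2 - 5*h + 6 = (h - 3)*(h - 2)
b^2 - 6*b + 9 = (b - 3)^2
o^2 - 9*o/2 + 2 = (o - 4)*(o - 1/2)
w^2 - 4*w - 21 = (w - 7)*(w + 3)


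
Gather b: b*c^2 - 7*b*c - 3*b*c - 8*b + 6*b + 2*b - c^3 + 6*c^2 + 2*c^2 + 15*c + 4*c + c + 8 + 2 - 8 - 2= b*(c^2 - 10*c) - c^3 + 8*c^2 + 20*c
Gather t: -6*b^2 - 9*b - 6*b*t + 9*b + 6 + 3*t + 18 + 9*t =-6*b^2 + t*(12 - 6*b) + 24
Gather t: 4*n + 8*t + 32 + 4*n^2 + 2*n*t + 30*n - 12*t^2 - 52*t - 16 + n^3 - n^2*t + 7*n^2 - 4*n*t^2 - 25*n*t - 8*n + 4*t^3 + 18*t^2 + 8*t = n^3 + 11*n^2 + 26*n + 4*t^3 + t^2*(6 - 4*n) + t*(-n^2 - 23*n - 36) + 16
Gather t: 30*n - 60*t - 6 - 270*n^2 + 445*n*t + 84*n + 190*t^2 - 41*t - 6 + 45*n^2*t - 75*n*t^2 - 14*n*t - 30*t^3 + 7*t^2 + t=-270*n^2 + 114*n - 30*t^3 + t^2*(197 - 75*n) + t*(45*n^2 + 431*n - 100) - 12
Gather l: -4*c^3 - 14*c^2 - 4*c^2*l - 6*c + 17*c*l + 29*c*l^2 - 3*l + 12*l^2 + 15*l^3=-4*c^3 - 14*c^2 - 6*c + 15*l^3 + l^2*(29*c + 12) + l*(-4*c^2 + 17*c - 3)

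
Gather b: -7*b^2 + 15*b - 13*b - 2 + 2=-7*b^2 + 2*b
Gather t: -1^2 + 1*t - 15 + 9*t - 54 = 10*t - 70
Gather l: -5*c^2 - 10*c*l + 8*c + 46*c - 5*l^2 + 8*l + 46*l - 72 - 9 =-5*c^2 + 54*c - 5*l^2 + l*(54 - 10*c) - 81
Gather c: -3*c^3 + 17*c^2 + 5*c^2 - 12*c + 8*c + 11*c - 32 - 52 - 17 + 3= -3*c^3 + 22*c^2 + 7*c - 98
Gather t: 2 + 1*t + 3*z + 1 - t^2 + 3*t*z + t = -t^2 + t*(3*z + 2) + 3*z + 3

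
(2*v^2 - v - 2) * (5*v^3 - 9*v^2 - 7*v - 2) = 10*v^5 - 23*v^4 - 15*v^3 + 21*v^2 + 16*v + 4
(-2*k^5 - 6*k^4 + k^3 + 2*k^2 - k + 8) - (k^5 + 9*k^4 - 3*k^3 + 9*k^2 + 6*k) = -3*k^5 - 15*k^4 + 4*k^3 - 7*k^2 - 7*k + 8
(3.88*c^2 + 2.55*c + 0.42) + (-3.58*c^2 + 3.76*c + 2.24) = 0.3*c^2 + 6.31*c + 2.66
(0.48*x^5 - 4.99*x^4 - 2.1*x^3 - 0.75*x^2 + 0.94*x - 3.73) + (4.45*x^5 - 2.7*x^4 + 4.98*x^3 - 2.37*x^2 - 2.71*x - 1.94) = 4.93*x^5 - 7.69*x^4 + 2.88*x^3 - 3.12*x^2 - 1.77*x - 5.67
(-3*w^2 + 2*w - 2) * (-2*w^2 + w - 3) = 6*w^4 - 7*w^3 + 15*w^2 - 8*w + 6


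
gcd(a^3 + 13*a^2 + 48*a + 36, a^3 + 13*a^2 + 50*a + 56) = 1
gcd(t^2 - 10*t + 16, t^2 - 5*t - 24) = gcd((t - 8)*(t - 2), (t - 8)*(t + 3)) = t - 8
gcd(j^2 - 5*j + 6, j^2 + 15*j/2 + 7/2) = 1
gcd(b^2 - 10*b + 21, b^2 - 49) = b - 7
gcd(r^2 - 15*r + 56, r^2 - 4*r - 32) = r - 8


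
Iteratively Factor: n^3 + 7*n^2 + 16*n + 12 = (n + 3)*(n^2 + 4*n + 4) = (n + 2)*(n + 3)*(n + 2)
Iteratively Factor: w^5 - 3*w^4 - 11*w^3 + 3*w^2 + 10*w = (w - 1)*(w^4 - 2*w^3 - 13*w^2 - 10*w) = (w - 5)*(w - 1)*(w^3 + 3*w^2 + 2*w) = (w - 5)*(w - 1)*(w + 1)*(w^2 + 2*w) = (w - 5)*(w - 1)*(w + 1)*(w + 2)*(w)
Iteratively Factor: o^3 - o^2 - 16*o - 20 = (o - 5)*(o^2 + 4*o + 4) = (o - 5)*(o + 2)*(o + 2)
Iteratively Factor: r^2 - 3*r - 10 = (r + 2)*(r - 5)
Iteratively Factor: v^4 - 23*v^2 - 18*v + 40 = (v + 2)*(v^3 - 2*v^2 - 19*v + 20) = (v - 1)*(v + 2)*(v^2 - v - 20) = (v - 5)*(v - 1)*(v + 2)*(v + 4)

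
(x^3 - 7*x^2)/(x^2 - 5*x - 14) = x^2/(x + 2)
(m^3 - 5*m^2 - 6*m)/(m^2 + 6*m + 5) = m*(m - 6)/(m + 5)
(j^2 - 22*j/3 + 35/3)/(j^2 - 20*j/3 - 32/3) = (-3*j^2 + 22*j - 35)/(-3*j^2 + 20*j + 32)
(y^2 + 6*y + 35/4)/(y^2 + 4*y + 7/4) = (2*y + 5)/(2*y + 1)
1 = 1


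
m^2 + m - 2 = (m - 1)*(m + 2)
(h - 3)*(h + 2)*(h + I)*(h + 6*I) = h^4 - h^3 + 7*I*h^3 - 12*h^2 - 7*I*h^2 + 6*h - 42*I*h + 36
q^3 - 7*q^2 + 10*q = q*(q - 5)*(q - 2)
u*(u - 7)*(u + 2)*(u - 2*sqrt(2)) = u^4 - 5*u^3 - 2*sqrt(2)*u^3 - 14*u^2 + 10*sqrt(2)*u^2 + 28*sqrt(2)*u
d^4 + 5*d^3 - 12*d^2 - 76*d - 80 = (d - 4)*(d + 2)^2*(d + 5)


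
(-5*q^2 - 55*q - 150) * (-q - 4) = 5*q^3 + 75*q^2 + 370*q + 600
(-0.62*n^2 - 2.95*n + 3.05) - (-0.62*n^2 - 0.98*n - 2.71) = 5.76 - 1.97*n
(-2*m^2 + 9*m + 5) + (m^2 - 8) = -m^2 + 9*m - 3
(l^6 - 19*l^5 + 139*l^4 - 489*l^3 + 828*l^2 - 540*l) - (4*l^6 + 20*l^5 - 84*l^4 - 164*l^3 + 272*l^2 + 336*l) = -3*l^6 - 39*l^5 + 223*l^4 - 325*l^3 + 556*l^2 - 876*l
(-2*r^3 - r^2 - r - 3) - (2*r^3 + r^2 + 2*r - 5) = -4*r^3 - 2*r^2 - 3*r + 2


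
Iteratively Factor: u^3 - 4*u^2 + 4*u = (u - 2)*(u^2 - 2*u) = (u - 2)^2*(u)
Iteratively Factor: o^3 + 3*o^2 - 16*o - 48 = (o + 4)*(o^2 - o - 12) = (o + 3)*(o + 4)*(o - 4)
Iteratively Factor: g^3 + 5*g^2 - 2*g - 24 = (g - 2)*(g^2 + 7*g + 12) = (g - 2)*(g + 4)*(g + 3)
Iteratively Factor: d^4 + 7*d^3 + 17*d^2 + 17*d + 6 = (d + 1)*(d^3 + 6*d^2 + 11*d + 6) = (d + 1)*(d + 2)*(d^2 + 4*d + 3) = (d + 1)*(d + 2)*(d + 3)*(d + 1)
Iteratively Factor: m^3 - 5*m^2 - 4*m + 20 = (m + 2)*(m^2 - 7*m + 10) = (m - 2)*(m + 2)*(m - 5)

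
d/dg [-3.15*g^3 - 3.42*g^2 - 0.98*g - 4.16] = -9.45*g^2 - 6.84*g - 0.98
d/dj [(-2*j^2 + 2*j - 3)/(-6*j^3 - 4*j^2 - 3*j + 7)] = (-12*j^4 + 24*j^3 - 40*j^2 - 52*j + 5)/(36*j^6 + 48*j^5 + 52*j^4 - 60*j^3 - 47*j^2 - 42*j + 49)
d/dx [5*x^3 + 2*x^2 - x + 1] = 15*x^2 + 4*x - 1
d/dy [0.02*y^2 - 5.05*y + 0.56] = 0.04*y - 5.05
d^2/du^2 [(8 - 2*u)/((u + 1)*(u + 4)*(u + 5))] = 12*(-u^5 - 2*u^4 + 83*u^3 + 556*u^2 + 1280*u + 1048)/(u^9 + 30*u^8 + 387*u^7 + 2800*u^6 + 12423*u^5 + 34710*u^4 + 60389*u^3 + 62460*u^2 + 34800*u + 8000)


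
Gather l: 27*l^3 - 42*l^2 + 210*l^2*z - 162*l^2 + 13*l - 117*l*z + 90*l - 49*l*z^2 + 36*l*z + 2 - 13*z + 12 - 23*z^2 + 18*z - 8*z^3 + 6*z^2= 27*l^3 + l^2*(210*z - 204) + l*(-49*z^2 - 81*z + 103) - 8*z^3 - 17*z^2 + 5*z + 14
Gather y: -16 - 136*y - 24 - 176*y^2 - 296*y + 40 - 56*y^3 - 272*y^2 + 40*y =-56*y^3 - 448*y^2 - 392*y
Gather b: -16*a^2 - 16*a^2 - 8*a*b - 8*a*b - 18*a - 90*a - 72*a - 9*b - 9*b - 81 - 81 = -32*a^2 - 180*a + b*(-16*a - 18) - 162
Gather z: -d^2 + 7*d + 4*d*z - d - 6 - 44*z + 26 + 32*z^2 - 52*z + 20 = -d^2 + 6*d + 32*z^2 + z*(4*d - 96) + 40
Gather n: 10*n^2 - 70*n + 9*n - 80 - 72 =10*n^2 - 61*n - 152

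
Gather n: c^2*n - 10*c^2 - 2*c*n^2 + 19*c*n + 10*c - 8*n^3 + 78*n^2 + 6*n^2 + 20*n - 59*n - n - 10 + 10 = -10*c^2 + 10*c - 8*n^3 + n^2*(84 - 2*c) + n*(c^2 + 19*c - 40)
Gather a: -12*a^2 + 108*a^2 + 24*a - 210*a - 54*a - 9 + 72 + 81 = 96*a^2 - 240*a + 144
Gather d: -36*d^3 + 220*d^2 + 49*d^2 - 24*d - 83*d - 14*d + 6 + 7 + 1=-36*d^3 + 269*d^2 - 121*d + 14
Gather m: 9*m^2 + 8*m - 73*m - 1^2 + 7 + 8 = 9*m^2 - 65*m + 14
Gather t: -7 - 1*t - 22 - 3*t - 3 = -4*t - 32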